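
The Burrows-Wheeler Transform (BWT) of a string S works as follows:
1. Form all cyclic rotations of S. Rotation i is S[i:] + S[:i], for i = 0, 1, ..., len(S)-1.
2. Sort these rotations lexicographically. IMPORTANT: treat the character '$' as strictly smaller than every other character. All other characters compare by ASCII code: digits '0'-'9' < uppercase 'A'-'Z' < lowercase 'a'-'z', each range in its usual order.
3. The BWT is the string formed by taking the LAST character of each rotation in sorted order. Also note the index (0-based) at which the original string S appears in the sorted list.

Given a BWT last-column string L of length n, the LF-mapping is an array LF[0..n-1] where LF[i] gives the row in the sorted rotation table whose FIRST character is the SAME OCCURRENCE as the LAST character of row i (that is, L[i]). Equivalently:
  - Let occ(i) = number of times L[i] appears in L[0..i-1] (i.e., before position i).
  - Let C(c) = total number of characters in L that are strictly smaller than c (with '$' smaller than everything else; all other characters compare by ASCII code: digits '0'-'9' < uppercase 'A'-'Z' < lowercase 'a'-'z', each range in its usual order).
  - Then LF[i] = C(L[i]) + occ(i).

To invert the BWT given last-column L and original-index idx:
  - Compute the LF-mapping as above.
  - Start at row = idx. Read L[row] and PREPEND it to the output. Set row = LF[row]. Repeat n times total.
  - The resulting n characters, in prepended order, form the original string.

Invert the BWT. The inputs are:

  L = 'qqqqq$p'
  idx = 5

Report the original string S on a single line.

LF mapping: 2 3 4 5 6 0 1
Walk LF starting at row 5, prepending L[row]:
  step 1: row=5, L[5]='$', prepend. Next row=LF[5]=0
  step 2: row=0, L[0]='q', prepend. Next row=LF[0]=2
  step 3: row=2, L[2]='q', prepend. Next row=LF[2]=4
  step 4: row=4, L[4]='q', prepend. Next row=LF[4]=6
  step 5: row=6, L[6]='p', prepend. Next row=LF[6]=1
  step 6: row=1, L[1]='q', prepend. Next row=LF[1]=3
  step 7: row=3, L[3]='q', prepend. Next row=LF[3]=5
Reversed output: qqpqqq$

Answer: qqpqqq$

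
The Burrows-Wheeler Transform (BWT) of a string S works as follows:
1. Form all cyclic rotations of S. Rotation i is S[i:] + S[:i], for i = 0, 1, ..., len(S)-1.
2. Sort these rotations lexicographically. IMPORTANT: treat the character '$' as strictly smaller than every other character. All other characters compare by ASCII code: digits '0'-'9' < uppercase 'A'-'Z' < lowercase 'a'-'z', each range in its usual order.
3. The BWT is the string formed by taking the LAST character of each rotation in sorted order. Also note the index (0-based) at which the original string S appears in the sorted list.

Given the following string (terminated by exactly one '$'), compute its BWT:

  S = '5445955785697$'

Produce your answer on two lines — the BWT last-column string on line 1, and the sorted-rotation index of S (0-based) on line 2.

Answer: 754$9854595756
3

Derivation:
All 14 rotations (rotation i = S[i:]+S[:i]):
  rot[0] = 5445955785697$
  rot[1] = 445955785697$5
  rot[2] = 45955785697$54
  rot[3] = 5955785697$544
  rot[4] = 955785697$5445
  rot[5] = 55785697$54459
  rot[6] = 5785697$544595
  rot[7] = 785697$5445955
  rot[8] = 85697$54459557
  rot[9] = 5697$544595578
  rot[10] = 697$5445955785
  rot[11] = 97$54459557856
  rot[12] = 7$544595578569
  rot[13] = $5445955785697
Sorted (with $ < everything):
  sorted[0] = $5445955785697  (last char: '7')
  sorted[1] = 445955785697$5  (last char: '5')
  sorted[2] = 45955785697$54  (last char: '4')
  sorted[3] = 5445955785697$  (last char: '$')
  sorted[4] = 55785697$54459  (last char: '9')
  sorted[5] = 5697$544595578  (last char: '8')
  sorted[6] = 5785697$544595  (last char: '5')
  sorted[7] = 5955785697$544  (last char: '4')
  sorted[8] = 697$5445955785  (last char: '5')
  sorted[9] = 7$544595578569  (last char: '9')
  sorted[10] = 785697$5445955  (last char: '5')
  sorted[11] = 85697$54459557  (last char: '7')
  sorted[12] = 955785697$5445  (last char: '5')
  sorted[13] = 97$54459557856  (last char: '6')
Last column: 754$9854595756
Original string S is at sorted index 3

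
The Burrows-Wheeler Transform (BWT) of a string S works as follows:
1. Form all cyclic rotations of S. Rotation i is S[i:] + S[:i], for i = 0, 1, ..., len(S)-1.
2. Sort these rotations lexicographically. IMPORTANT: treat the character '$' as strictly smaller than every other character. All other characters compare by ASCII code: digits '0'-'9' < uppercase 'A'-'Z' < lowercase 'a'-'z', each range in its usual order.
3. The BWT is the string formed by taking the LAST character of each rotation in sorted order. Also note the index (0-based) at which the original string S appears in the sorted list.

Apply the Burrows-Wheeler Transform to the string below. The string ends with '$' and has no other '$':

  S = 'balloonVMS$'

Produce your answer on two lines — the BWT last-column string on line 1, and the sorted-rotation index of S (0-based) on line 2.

All 11 rotations (rotation i = S[i:]+S[:i]):
  rot[0] = balloonVMS$
  rot[1] = alloonVMS$b
  rot[2] = lloonVMS$ba
  rot[3] = loonVMS$bal
  rot[4] = oonVMS$ball
  rot[5] = onVMS$ballo
  rot[6] = nVMS$balloo
  rot[7] = VMS$balloon
  rot[8] = MS$balloonV
  rot[9] = S$balloonVM
  rot[10] = $balloonVMS
Sorted (with $ < everything):
  sorted[0] = $balloonVMS  (last char: 'S')
  sorted[1] = MS$balloonV  (last char: 'V')
  sorted[2] = S$balloonVM  (last char: 'M')
  sorted[3] = VMS$balloon  (last char: 'n')
  sorted[4] = alloonVMS$b  (last char: 'b')
  sorted[5] = balloonVMS$  (last char: '$')
  sorted[6] = lloonVMS$ba  (last char: 'a')
  sorted[7] = loonVMS$bal  (last char: 'l')
  sorted[8] = nVMS$balloo  (last char: 'o')
  sorted[9] = onVMS$ballo  (last char: 'o')
  sorted[10] = oonVMS$ball  (last char: 'l')
Last column: SVMnb$alool
Original string S is at sorted index 5

Answer: SVMnb$alool
5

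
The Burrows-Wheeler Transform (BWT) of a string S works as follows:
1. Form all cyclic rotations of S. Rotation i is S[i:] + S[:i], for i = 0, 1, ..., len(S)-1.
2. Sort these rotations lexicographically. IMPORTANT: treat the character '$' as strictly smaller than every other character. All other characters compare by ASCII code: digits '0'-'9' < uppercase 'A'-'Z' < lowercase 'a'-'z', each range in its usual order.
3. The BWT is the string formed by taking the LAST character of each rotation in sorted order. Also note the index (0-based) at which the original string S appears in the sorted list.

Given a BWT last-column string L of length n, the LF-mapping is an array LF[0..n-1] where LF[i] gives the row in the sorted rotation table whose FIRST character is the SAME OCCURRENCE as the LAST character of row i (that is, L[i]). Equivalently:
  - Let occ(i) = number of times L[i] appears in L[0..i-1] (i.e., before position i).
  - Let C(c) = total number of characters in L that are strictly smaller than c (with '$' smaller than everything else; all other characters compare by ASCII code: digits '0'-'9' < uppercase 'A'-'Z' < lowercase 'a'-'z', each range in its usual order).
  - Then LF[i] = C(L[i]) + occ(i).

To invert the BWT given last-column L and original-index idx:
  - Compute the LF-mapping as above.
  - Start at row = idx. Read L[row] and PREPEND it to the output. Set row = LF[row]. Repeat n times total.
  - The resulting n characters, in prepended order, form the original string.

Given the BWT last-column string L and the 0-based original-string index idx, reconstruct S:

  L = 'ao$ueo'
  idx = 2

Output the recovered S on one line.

Answer: eouoa$

Derivation:
LF mapping: 1 3 0 5 2 4
Walk LF starting at row 2, prepending L[row]:
  step 1: row=2, L[2]='$', prepend. Next row=LF[2]=0
  step 2: row=0, L[0]='a', prepend. Next row=LF[0]=1
  step 3: row=1, L[1]='o', prepend. Next row=LF[1]=3
  step 4: row=3, L[3]='u', prepend. Next row=LF[3]=5
  step 5: row=5, L[5]='o', prepend. Next row=LF[5]=4
  step 6: row=4, L[4]='e', prepend. Next row=LF[4]=2
Reversed output: eouoa$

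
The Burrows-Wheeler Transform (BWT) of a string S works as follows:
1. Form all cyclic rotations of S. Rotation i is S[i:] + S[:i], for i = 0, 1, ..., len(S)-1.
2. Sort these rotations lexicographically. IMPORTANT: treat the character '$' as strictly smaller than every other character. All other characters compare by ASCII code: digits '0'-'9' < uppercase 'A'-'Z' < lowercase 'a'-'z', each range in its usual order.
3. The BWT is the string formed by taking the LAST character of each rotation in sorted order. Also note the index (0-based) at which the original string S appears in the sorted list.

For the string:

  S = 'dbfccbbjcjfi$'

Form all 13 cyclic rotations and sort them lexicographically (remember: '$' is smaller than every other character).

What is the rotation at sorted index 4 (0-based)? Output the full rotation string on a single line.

All 13 rotations (rotation i = S[i:]+S[:i]):
  rot[0] = dbfccbbjcjfi$
  rot[1] = bfccbbjcjfi$d
  rot[2] = fccbbjcjfi$db
  rot[3] = ccbbjcjfi$dbf
  rot[4] = cbbjcjfi$dbfc
  rot[5] = bbjcjfi$dbfcc
  rot[6] = bjcjfi$dbfccb
  rot[7] = jcjfi$dbfccbb
  rot[8] = cjfi$dbfccbbj
  rot[9] = jfi$dbfccbbjc
  rot[10] = fi$dbfccbbjcj
  rot[11] = i$dbfccbbjcjf
  rot[12] = $dbfccbbjcjfi
Sorted (with $ < everything):
  sorted[0] = $dbfccbbjcjfi
  sorted[1] = bbjcjfi$dbfcc
  sorted[2] = bfccbbjcjfi$d
  sorted[3] = bjcjfi$dbfccb
  sorted[4] = cbbjcjfi$dbfc
  sorted[5] = ccbbjcjfi$dbf
  sorted[6] = cjfi$dbfccbbj
  sorted[7] = dbfccbbjcjfi$
  sorted[8] = fccbbjcjfi$db
  sorted[9] = fi$dbfccbbjcj
  sorted[10] = i$dbfccbbjcjf
  sorted[11] = jcjfi$dbfccbb
  sorted[12] = jfi$dbfccbbjc
sorted[4] = cbbjcjfi$dbfc

Answer: cbbjcjfi$dbfc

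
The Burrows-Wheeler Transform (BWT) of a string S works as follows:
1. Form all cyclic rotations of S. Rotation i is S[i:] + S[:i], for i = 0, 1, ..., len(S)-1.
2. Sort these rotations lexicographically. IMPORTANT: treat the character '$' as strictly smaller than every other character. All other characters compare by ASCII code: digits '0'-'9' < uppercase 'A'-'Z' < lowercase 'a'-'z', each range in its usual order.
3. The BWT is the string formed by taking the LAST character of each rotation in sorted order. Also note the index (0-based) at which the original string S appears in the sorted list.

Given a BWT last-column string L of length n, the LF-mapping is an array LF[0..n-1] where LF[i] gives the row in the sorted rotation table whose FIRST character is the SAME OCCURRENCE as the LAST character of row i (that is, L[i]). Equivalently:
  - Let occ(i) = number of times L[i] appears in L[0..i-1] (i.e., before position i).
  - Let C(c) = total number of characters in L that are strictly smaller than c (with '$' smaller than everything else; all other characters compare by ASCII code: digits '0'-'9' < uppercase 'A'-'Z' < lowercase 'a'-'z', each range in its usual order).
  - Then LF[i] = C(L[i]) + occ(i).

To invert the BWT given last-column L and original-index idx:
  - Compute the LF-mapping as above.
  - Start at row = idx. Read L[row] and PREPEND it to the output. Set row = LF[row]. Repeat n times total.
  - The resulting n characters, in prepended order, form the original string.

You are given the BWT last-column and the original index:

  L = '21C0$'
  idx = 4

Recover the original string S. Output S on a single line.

LF mapping: 3 2 4 1 0
Walk LF starting at row 4, prepending L[row]:
  step 1: row=4, L[4]='$', prepend. Next row=LF[4]=0
  step 2: row=0, L[0]='2', prepend. Next row=LF[0]=3
  step 3: row=3, L[3]='0', prepend. Next row=LF[3]=1
  step 4: row=1, L[1]='1', prepend. Next row=LF[1]=2
  step 5: row=2, L[2]='C', prepend. Next row=LF[2]=4
Reversed output: C102$

Answer: C102$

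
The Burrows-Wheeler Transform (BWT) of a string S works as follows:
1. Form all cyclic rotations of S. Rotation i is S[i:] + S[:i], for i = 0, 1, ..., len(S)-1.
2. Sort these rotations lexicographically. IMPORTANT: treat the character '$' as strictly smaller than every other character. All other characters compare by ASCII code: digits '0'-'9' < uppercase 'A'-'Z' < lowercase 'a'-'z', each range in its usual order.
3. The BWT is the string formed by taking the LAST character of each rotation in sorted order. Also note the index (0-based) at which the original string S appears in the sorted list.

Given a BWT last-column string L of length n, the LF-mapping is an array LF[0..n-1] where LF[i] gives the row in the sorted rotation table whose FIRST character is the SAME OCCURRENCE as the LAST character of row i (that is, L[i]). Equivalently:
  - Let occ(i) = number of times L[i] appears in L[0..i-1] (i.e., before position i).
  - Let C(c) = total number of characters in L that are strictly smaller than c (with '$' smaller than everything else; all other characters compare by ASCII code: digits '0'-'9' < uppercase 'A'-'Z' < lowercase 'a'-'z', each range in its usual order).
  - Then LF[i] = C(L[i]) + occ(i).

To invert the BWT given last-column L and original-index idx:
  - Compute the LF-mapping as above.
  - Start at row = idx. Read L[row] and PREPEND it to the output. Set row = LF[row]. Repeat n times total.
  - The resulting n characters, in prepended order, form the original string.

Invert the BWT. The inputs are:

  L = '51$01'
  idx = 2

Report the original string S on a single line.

Answer: 1015$

Derivation:
LF mapping: 4 2 0 1 3
Walk LF starting at row 2, prepending L[row]:
  step 1: row=2, L[2]='$', prepend. Next row=LF[2]=0
  step 2: row=0, L[0]='5', prepend. Next row=LF[0]=4
  step 3: row=4, L[4]='1', prepend. Next row=LF[4]=3
  step 4: row=3, L[3]='0', prepend. Next row=LF[3]=1
  step 5: row=1, L[1]='1', prepend. Next row=LF[1]=2
Reversed output: 1015$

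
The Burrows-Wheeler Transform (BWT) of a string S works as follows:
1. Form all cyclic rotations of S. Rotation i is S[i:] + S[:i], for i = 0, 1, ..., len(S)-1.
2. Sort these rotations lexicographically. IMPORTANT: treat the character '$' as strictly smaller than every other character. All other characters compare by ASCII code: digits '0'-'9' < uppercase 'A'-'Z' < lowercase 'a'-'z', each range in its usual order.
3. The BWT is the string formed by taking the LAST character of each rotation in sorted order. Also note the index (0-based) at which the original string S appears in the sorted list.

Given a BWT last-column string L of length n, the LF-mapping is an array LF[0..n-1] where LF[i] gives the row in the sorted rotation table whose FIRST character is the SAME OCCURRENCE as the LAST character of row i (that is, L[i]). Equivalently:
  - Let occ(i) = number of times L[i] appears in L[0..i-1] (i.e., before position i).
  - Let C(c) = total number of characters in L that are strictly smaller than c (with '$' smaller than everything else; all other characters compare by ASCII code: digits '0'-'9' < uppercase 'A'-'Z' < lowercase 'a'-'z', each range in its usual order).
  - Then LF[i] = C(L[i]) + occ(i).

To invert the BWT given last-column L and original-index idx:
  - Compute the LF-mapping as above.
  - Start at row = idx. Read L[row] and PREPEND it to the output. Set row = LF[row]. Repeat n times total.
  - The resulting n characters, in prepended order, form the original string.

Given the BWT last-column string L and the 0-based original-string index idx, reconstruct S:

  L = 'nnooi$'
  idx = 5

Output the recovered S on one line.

LF mapping: 2 3 4 5 1 0
Walk LF starting at row 5, prepending L[row]:
  step 1: row=5, L[5]='$', prepend. Next row=LF[5]=0
  step 2: row=0, L[0]='n', prepend. Next row=LF[0]=2
  step 3: row=2, L[2]='o', prepend. Next row=LF[2]=4
  step 4: row=4, L[4]='i', prepend. Next row=LF[4]=1
  step 5: row=1, L[1]='n', prepend. Next row=LF[1]=3
  step 6: row=3, L[3]='o', prepend. Next row=LF[3]=5
Reversed output: onion$

Answer: onion$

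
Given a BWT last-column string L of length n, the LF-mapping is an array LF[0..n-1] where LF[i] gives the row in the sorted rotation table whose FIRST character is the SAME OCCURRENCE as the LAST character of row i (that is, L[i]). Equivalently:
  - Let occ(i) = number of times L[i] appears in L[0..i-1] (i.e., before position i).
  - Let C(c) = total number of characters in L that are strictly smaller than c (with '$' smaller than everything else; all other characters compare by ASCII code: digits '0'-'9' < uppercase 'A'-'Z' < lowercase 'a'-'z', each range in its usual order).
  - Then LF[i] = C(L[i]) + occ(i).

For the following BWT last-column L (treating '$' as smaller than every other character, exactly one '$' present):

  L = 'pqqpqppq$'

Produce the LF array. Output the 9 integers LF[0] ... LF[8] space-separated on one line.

Char counts: '$':1, 'p':4, 'q':4
C (first-col start): C('$')=0, C('p')=1, C('q')=5
L[0]='p': occ=0, LF[0]=C('p')+0=1+0=1
L[1]='q': occ=0, LF[1]=C('q')+0=5+0=5
L[2]='q': occ=1, LF[2]=C('q')+1=5+1=6
L[3]='p': occ=1, LF[3]=C('p')+1=1+1=2
L[4]='q': occ=2, LF[4]=C('q')+2=5+2=7
L[5]='p': occ=2, LF[5]=C('p')+2=1+2=3
L[6]='p': occ=3, LF[6]=C('p')+3=1+3=4
L[7]='q': occ=3, LF[7]=C('q')+3=5+3=8
L[8]='$': occ=0, LF[8]=C('$')+0=0+0=0

Answer: 1 5 6 2 7 3 4 8 0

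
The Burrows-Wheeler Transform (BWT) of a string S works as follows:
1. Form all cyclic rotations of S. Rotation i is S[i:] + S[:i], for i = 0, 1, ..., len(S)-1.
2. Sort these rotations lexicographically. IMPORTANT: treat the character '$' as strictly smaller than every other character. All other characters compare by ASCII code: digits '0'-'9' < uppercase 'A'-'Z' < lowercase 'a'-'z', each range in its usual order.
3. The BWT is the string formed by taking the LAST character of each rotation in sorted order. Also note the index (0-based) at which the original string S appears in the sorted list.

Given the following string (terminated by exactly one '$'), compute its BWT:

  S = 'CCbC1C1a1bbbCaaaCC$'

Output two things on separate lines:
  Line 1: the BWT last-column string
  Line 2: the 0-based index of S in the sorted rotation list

Answer: CCCaCb1a$bC1aaCCbb1
8

Derivation:
All 19 rotations (rotation i = S[i:]+S[:i]):
  rot[0] = CCbC1C1a1bbbCaaaCC$
  rot[1] = CbC1C1a1bbbCaaaCC$C
  rot[2] = bC1C1a1bbbCaaaCC$CC
  rot[3] = C1C1a1bbbCaaaCC$CCb
  rot[4] = 1C1a1bbbCaaaCC$CCbC
  rot[5] = C1a1bbbCaaaCC$CCbC1
  rot[6] = 1a1bbbCaaaCC$CCbC1C
  rot[7] = a1bbbCaaaCC$CCbC1C1
  rot[8] = 1bbbCaaaCC$CCbC1C1a
  rot[9] = bbbCaaaCC$CCbC1C1a1
  rot[10] = bbCaaaCC$CCbC1C1a1b
  rot[11] = bCaaaCC$CCbC1C1a1bb
  rot[12] = CaaaCC$CCbC1C1a1bbb
  rot[13] = aaaCC$CCbC1C1a1bbbC
  rot[14] = aaCC$CCbC1C1a1bbbCa
  rot[15] = aCC$CCbC1C1a1bbbCaa
  rot[16] = CC$CCbC1C1a1bbbCaaa
  rot[17] = C$CCbC1C1a1bbbCaaaC
  rot[18] = $CCbC1C1a1bbbCaaaCC
Sorted (with $ < everything):
  sorted[0] = $CCbC1C1a1bbbCaaaCC  (last char: 'C')
  sorted[1] = 1C1a1bbbCaaaCC$CCbC  (last char: 'C')
  sorted[2] = 1a1bbbCaaaCC$CCbC1C  (last char: 'C')
  sorted[3] = 1bbbCaaaCC$CCbC1C1a  (last char: 'a')
  sorted[4] = C$CCbC1C1a1bbbCaaaC  (last char: 'C')
  sorted[5] = C1C1a1bbbCaaaCC$CCb  (last char: 'b')
  sorted[6] = C1a1bbbCaaaCC$CCbC1  (last char: '1')
  sorted[7] = CC$CCbC1C1a1bbbCaaa  (last char: 'a')
  sorted[8] = CCbC1C1a1bbbCaaaCC$  (last char: '$')
  sorted[9] = CaaaCC$CCbC1C1a1bbb  (last char: 'b')
  sorted[10] = CbC1C1a1bbbCaaaCC$C  (last char: 'C')
  sorted[11] = a1bbbCaaaCC$CCbC1C1  (last char: '1')
  sorted[12] = aCC$CCbC1C1a1bbbCaa  (last char: 'a')
  sorted[13] = aaCC$CCbC1C1a1bbbCa  (last char: 'a')
  sorted[14] = aaaCC$CCbC1C1a1bbbC  (last char: 'C')
  sorted[15] = bC1C1a1bbbCaaaCC$CC  (last char: 'C')
  sorted[16] = bCaaaCC$CCbC1C1a1bb  (last char: 'b')
  sorted[17] = bbCaaaCC$CCbC1C1a1b  (last char: 'b')
  sorted[18] = bbbCaaaCC$CCbC1C1a1  (last char: '1')
Last column: CCCaCb1a$bC1aaCCbb1
Original string S is at sorted index 8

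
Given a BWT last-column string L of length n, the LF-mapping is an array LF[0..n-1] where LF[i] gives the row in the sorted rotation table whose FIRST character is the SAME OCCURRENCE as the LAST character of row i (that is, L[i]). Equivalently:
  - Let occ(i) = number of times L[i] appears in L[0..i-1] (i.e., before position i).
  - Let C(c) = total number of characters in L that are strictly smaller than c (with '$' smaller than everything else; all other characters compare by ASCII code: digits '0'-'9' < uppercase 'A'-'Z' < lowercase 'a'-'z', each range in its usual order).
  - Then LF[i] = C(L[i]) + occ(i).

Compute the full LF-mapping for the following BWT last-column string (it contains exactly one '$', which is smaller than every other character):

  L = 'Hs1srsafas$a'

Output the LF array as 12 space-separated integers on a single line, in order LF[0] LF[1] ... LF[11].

Answer: 2 8 1 9 7 10 3 6 4 11 0 5

Derivation:
Char counts: '$':1, '1':1, 'H':1, 'a':3, 'f':1, 'r':1, 's':4
C (first-col start): C('$')=0, C('1')=1, C('H')=2, C('a')=3, C('f')=6, C('r')=7, C('s')=8
L[0]='H': occ=0, LF[0]=C('H')+0=2+0=2
L[1]='s': occ=0, LF[1]=C('s')+0=8+0=8
L[2]='1': occ=0, LF[2]=C('1')+0=1+0=1
L[3]='s': occ=1, LF[3]=C('s')+1=8+1=9
L[4]='r': occ=0, LF[4]=C('r')+0=7+0=7
L[5]='s': occ=2, LF[5]=C('s')+2=8+2=10
L[6]='a': occ=0, LF[6]=C('a')+0=3+0=3
L[7]='f': occ=0, LF[7]=C('f')+0=6+0=6
L[8]='a': occ=1, LF[8]=C('a')+1=3+1=4
L[9]='s': occ=3, LF[9]=C('s')+3=8+3=11
L[10]='$': occ=0, LF[10]=C('$')+0=0+0=0
L[11]='a': occ=2, LF[11]=C('a')+2=3+2=5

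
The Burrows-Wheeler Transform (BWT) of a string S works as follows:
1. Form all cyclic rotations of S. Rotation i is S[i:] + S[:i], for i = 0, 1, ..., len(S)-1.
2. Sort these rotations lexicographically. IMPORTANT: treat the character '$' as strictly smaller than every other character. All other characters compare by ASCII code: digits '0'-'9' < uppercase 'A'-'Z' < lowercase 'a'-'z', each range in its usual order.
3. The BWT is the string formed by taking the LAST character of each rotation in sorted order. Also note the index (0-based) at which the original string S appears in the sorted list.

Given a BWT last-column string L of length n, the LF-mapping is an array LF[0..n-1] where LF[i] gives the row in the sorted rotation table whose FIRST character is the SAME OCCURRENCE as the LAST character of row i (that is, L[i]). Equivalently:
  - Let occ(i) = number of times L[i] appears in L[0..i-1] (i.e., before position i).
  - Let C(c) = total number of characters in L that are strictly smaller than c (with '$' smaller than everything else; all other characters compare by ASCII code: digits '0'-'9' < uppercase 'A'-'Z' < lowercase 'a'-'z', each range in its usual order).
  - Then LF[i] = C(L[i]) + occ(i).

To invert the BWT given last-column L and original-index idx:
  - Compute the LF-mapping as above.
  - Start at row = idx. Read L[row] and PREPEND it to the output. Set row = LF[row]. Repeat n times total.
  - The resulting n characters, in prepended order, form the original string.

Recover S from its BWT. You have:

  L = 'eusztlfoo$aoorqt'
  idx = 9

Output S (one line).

Answer: quartzfootloose$

Derivation:
LF mapping: 2 14 11 15 12 4 3 5 6 0 1 7 8 10 9 13
Walk LF starting at row 9, prepending L[row]:
  step 1: row=9, L[9]='$', prepend. Next row=LF[9]=0
  step 2: row=0, L[0]='e', prepend. Next row=LF[0]=2
  step 3: row=2, L[2]='s', prepend. Next row=LF[2]=11
  step 4: row=11, L[11]='o', prepend. Next row=LF[11]=7
  step 5: row=7, L[7]='o', prepend. Next row=LF[7]=5
  step 6: row=5, L[5]='l', prepend. Next row=LF[5]=4
  step 7: row=4, L[4]='t', prepend. Next row=LF[4]=12
  step 8: row=12, L[12]='o', prepend. Next row=LF[12]=8
  step 9: row=8, L[8]='o', prepend. Next row=LF[8]=6
  step 10: row=6, L[6]='f', prepend. Next row=LF[6]=3
  step 11: row=3, L[3]='z', prepend. Next row=LF[3]=15
  step 12: row=15, L[15]='t', prepend. Next row=LF[15]=13
  step 13: row=13, L[13]='r', prepend. Next row=LF[13]=10
  step 14: row=10, L[10]='a', prepend. Next row=LF[10]=1
  step 15: row=1, L[1]='u', prepend. Next row=LF[1]=14
  step 16: row=14, L[14]='q', prepend. Next row=LF[14]=9
Reversed output: quartzfootloose$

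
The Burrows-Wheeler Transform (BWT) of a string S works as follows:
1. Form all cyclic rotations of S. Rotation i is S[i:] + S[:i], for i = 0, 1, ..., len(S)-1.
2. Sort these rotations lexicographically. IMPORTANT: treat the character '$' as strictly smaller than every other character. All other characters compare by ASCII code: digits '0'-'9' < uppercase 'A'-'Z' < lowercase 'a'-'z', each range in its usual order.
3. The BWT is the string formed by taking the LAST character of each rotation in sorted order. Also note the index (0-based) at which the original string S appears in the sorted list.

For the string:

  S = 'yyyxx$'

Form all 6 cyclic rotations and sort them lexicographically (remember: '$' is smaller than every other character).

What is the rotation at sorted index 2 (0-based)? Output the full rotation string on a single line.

All 6 rotations (rotation i = S[i:]+S[:i]):
  rot[0] = yyyxx$
  rot[1] = yyxx$y
  rot[2] = yxx$yy
  rot[3] = xx$yyy
  rot[4] = x$yyyx
  rot[5] = $yyyxx
Sorted (with $ < everything):
  sorted[0] = $yyyxx
  sorted[1] = x$yyyx
  sorted[2] = xx$yyy
  sorted[3] = yxx$yy
  sorted[4] = yyxx$y
  sorted[5] = yyyxx$
sorted[2] = xx$yyy

Answer: xx$yyy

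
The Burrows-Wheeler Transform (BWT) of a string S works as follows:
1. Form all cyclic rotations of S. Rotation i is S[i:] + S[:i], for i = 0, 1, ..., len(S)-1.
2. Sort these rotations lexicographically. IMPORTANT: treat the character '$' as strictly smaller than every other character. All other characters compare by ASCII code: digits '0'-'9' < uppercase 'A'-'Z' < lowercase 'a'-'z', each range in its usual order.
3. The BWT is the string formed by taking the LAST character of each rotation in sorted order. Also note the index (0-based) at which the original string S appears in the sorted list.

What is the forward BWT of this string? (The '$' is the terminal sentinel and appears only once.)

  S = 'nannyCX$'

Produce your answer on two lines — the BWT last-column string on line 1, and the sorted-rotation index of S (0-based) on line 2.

Answer: XyCn$ann
4

Derivation:
All 8 rotations (rotation i = S[i:]+S[:i]):
  rot[0] = nannyCX$
  rot[1] = annyCX$n
  rot[2] = nnyCX$na
  rot[3] = nyCX$nan
  rot[4] = yCX$nann
  rot[5] = CX$nanny
  rot[6] = X$nannyC
  rot[7] = $nannyCX
Sorted (with $ < everything):
  sorted[0] = $nannyCX  (last char: 'X')
  sorted[1] = CX$nanny  (last char: 'y')
  sorted[2] = X$nannyC  (last char: 'C')
  sorted[3] = annyCX$n  (last char: 'n')
  sorted[4] = nannyCX$  (last char: '$')
  sorted[5] = nnyCX$na  (last char: 'a')
  sorted[6] = nyCX$nan  (last char: 'n')
  sorted[7] = yCX$nann  (last char: 'n')
Last column: XyCn$ann
Original string S is at sorted index 4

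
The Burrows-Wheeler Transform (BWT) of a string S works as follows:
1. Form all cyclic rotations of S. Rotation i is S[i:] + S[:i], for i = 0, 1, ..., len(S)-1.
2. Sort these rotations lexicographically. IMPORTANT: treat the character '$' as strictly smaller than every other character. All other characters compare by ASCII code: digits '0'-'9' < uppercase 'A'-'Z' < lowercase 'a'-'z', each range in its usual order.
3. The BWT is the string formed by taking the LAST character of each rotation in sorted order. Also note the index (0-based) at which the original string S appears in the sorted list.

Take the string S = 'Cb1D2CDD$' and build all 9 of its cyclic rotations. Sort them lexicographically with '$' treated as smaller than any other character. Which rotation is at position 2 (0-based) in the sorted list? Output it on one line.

All 9 rotations (rotation i = S[i:]+S[:i]):
  rot[0] = Cb1D2CDD$
  rot[1] = b1D2CDD$C
  rot[2] = 1D2CDD$Cb
  rot[3] = D2CDD$Cb1
  rot[4] = 2CDD$Cb1D
  rot[5] = CDD$Cb1D2
  rot[6] = DD$Cb1D2C
  rot[7] = D$Cb1D2CD
  rot[8] = $Cb1D2CDD
Sorted (with $ < everything):
  sorted[0] = $Cb1D2CDD
  sorted[1] = 1D2CDD$Cb
  sorted[2] = 2CDD$Cb1D
  sorted[3] = CDD$Cb1D2
  sorted[4] = Cb1D2CDD$
  sorted[5] = D$Cb1D2CD
  sorted[6] = D2CDD$Cb1
  sorted[7] = DD$Cb1D2C
  sorted[8] = b1D2CDD$C
sorted[2] = 2CDD$Cb1D

Answer: 2CDD$Cb1D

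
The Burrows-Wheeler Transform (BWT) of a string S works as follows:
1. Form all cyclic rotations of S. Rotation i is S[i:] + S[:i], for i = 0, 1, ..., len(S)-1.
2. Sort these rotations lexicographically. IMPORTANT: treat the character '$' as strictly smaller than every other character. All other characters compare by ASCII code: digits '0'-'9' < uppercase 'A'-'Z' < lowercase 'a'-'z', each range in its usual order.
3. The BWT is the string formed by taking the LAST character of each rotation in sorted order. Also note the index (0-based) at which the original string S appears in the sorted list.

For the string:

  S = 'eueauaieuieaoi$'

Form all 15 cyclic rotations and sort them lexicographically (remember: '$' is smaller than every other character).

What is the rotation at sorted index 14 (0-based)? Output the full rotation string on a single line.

Answer: uieaoi$eueauaie

Derivation:
All 15 rotations (rotation i = S[i:]+S[:i]):
  rot[0] = eueauaieuieaoi$
  rot[1] = ueauaieuieaoi$e
  rot[2] = eauaieuieaoi$eu
  rot[3] = auaieuieaoi$eue
  rot[4] = uaieuieaoi$euea
  rot[5] = aieuieaoi$eueau
  rot[6] = ieuieaoi$eueaua
  rot[7] = euieaoi$eueauai
  rot[8] = uieaoi$eueauaie
  rot[9] = ieaoi$eueauaieu
  rot[10] = eaoi$eueauaieui
  rot[11] = aoi$eueauaieuie
  rot[12] = oi$eueauaieuiea
  rot[13] = i$eueauaieuieao
  rot[14] = $eueauaieuieaoi
Sorted (with $ < everything):
  sorted[0] = $eueauaieuieaoi
  sorted[1] = aieuieaoi$eueau
  sorted[2] = aoi$eueauaieuie
  sorted[3] = auaieuieaoi$eue
  sorted[4] = eaoi$eueauaieui
  sorted[5] = eauaieuieaoi$eu
  sorted[6] = eueauaieuieaoi$
  sorted[7] = euieaoi$eueauai
  sorted[8] = i$eueauaieuieao
  sorted[9] = ieaoi$eueauaieu
  sorted[10] = ieuieaoi$eueaua
  sorted[11] = oi$eueauaieuiea
  sorted[12] = uaieuieaoi$euea
  sorted[13] = ueauaieuieaoi$e
  sorted[14] = uieaoi$eueauaie
sorted[14] = uieaoi$eueauaie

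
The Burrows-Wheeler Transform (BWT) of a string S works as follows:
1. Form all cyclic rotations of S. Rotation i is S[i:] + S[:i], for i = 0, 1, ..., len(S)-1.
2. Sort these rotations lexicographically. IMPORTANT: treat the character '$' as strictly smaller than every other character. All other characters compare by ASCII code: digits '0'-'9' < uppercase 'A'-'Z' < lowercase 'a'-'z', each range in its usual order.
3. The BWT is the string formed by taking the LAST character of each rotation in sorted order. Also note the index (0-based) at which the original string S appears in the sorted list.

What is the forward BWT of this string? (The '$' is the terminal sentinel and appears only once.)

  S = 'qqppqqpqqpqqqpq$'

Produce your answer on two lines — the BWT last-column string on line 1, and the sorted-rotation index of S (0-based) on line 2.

All 16 rotations (rotation i = S[i:]+S[:i]):
  rot[0] = qqppqqpqqpqqqpq$
  rot[1] = qppqqpqqpqqqpq$q
  rot[2] = ppqqpqqpqqqpq$qq
  rot[3] = pqqpqqpqqqpq$qqp
  rot[4] = qqpqqpqqqpq$qqpp
  rot[5] = qpqqpqqqpq$qqppq
  rot[6] = pqqpqqqpq$qqppqq
  rot[7] = qqpqqqpq$qqppqqp
  rot[8] = qpqqqpq$qqppqqpq
  rot[9] = pqqqpq$qqppqqpqq
  rot[10] = qqqpq$qqppqqpqqp
  rot[11] = qqpq$qqppqqpqqpq
  rot[12] = qpq$qqppqqpqqpqq
  rot[13] = pq$qqppqqpqqpqqq
  rot[14] = q$qqppqqpqqpqqqp
  rot[15] = $qqppqqpqqpqqqpq
Sorted (with $ < everything):
  sorted[0] = $qqppqqpqqpqqqpq  (last char: 'q')
  sorted[1] = ppqqpqqpqqqpq$qq  (last char: 'q')
  sorted[2] = pq$qqppqqpqqpqqq  (last char: 'q')
  sorted[3] = pqqpqqpqqqpq$qqp  (last char: 'p')
  sorted[4] = pqqpqqqpq$qqppqq  (last char: 'q')
  sorted[5] = pqqqpq$qqppqqpqq  (last char: 'q')
  sorted[6] = q$qqppqqpqqpqqqp  (last char: 'p')
  sorted[7] = qppqqpqqpqqqpq$q  (last char: 'q')
  sorted[8] = qpq$qqppqqpqqpqq  (last char: 'q')
  sorted[9] = qpqqpqqqpq$qqppq  (last char: 'q')
  sorted[10] = qpqqqpq$qqppqqpq  (last char: 'q')
  sorted[11] = qqppqqpqqpqqqpq$  (last char: '$')
  sorted[12] = qqpq$qqppqqpqqpq  (last char: 'q')
  sorted[13] = qqpqqpqqqpq$qqpp  (last char: 'p')
  sorted[14] = qqpqqqpq$qqppqqp  (last char: 'p')
  sorted[15] = qqqpq$qqppqqpqqp  (last char: 'p')
Last column: qqqpqqpqqqq$qppp
Original string S is at sorted index 11

Answer: qqqpqqpqqqq$qppp
11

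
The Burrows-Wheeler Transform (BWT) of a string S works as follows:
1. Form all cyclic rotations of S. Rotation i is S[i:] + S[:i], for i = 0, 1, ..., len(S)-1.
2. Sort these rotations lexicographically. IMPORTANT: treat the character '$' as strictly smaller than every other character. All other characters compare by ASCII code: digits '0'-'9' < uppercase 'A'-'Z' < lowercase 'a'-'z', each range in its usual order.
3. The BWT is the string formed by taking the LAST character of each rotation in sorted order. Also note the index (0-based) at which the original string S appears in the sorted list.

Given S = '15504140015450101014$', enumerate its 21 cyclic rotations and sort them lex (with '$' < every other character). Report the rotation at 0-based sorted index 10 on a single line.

All 21 rotations (rotation i = S[i:]+S[:i]):
  rot[0] = 15504140015450101014$
  rot[1] = 5504140015450101014$1
  rot[2] = 504140015450101014$15
  rot[3] = 04140015450101014$155
  rot[4] = 4140015450101014$1550
  rot[5] = 140015450101014$15504
  rot[6] = 40015450101014$155041
  rot[7] = 0015450101014$1550414
  rot[8] = 015450101014$15504140
  rot[9] = 15450101014$155041400
  rot[10] = 5450101014$1550414001
  rot[11] = 450101014$15504140015
  rot[12] = 50101014$155041400154
  rot[13] = 0101014$1550414001545
  rot[14] = 101014$15504140015450
  rot[15] = 01014$155041400154501
  rot[16] = 1014$1550414001545010
  rot[17] = 014$15504140015450101
  rot[18] = 14$155041400154501010
  rot[19] = 4$1550414001545010101
  rot[20] = $15504140015450101014
Sorted (with $ < everything):
  sorted[0] = $15504140015450101014
  sorted[1] = 0015450101014$1550414
  sorted[2] = 0101014$1550414001545
  sorted[3] = 01014$155041400154501
  sorted[4] = 014$15504140015450101
  sorted[5] = 015450101014$15504140
  sorted[6] = 04140015450101014$155
  sorted[7] = 101014$15504140015450
  sorted[8] = 1014$1550414001545010
  sorted[9] = 14$155041400154501010
  sorted[10] = 140015450101014$15504
  sorted[11] = 15450101014$155041400
  sorted[12] = 15504140015450101014$
  sorted[13] = 4$1550414001545010101
  sorted[14] = 40015450101014$155041
  sorted[15] = 4140015450101014$1550
  sorted[16] = 450101014$15504140015
  sorted[17] = 50101014$155041400154
  sorted[18] = 504140015450101014$15
  sorted[19] = 5450101014$1550414001
  sorted[20] = 5504140015450101014$1
sorted[10] = 140015450101014$15504

Answer: 140015450101014$15504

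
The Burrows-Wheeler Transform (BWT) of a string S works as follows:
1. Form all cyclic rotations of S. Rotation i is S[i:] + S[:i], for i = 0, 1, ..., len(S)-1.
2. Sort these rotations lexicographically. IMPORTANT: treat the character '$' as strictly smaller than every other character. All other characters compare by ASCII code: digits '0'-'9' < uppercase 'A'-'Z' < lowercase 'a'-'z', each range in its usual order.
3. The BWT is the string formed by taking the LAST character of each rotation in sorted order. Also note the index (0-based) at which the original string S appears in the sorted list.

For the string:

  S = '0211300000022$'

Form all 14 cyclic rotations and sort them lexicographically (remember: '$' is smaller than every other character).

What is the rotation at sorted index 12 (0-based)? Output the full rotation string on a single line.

Answer: 22$02113000000

Derivation:
All 14 rotations (rotation i = S[i:]+S[:i]):
  rot[0] = 0211300000022$
  rot[1] = 211300000022$0
  rot[2] = 11300000022$02
  rot[3] = 1300000022$021
  rot[4] = 300000022$0211
  rot[5] = 00000022$02113
  rot[6] = 0000022$021130
  rot[7] = 000022$0211300
  rot[8] = 00022$02113000
  rot[9] = 0022$021130000
  rot[10] = 022$0211300000
  rot[11] = 22$02113000000
  rot[12] = 2$021130000002
  rot[13] = $0211300000022
Sorted (with $ < everything):
  sorted[0] = $0211300000022
  sorted[1] = 00000022$02113
  sorted[2] = 0000022$021130
  sorted[3] = 000022$0211300
  sorted[4] = 00022$02113000
  sorted[5] = 0022$021130000
  sorted[6] = 0211300000022$
  sorted[7] = 022$0211300000
  sorted[8] = 11300000022$02
  sorted[9] = 1300000022$021
  sorted[10] = 2$021130000002
  sorted[11] = 211300000022$0
  sorted[12] = 22$02113000000
  sorted[13] = 300000022$0211
sorted[12] = 22$02113000000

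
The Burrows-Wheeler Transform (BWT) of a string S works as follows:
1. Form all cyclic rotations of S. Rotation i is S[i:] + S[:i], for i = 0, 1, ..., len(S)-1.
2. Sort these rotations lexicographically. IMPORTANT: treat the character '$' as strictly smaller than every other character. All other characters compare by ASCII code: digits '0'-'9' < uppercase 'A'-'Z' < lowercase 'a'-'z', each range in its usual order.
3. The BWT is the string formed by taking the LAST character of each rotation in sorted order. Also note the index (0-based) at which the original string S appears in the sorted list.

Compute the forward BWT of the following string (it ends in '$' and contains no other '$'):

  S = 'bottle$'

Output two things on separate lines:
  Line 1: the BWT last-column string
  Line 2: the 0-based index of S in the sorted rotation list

Answer: e$ltbto
1

Derivation:
All 7 rotations (rotation i = S[i:]+S[:i]):
  rot[0] = bottle$
  rot[1] = ottle$b
  rot[2] = ttle$bo
  rot[3] = tle$bot
  rot[4] = le$bott
  rot[5] = e$bottl
  rot[6] = $bottle
Sorted (with $ < everything):
  sorted[0] = $bottle  (last char: 'e')
  sorted[1] = bottle$  (last char: '$')
  sorted[2] = e$bottl  (last char: 'l')
  sorted[3] = le$bott  (last char: 't')
  sorted[4] = ottle$b  (last char: 'b')
  sorted[5] = tle$bot  (last char: 't')
  sorted[6] = ttle$bo  (last char: 'o')
Last column: e$ltbto
Original string S is at sorted index 1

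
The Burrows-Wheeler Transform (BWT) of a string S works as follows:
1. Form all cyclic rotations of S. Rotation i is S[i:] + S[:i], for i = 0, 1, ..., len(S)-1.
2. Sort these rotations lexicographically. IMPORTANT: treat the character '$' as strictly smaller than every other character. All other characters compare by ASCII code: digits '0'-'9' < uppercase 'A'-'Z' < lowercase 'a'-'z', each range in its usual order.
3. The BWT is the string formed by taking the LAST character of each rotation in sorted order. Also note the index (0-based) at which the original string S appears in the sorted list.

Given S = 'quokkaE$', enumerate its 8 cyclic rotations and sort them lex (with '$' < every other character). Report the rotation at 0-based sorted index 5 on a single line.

All 8 rotations (rotation i = S[i:]+S[:i]):
  rot[0] = quokkaE$
  rot[1] = uokkaE$q
  rot[2] = okkaE$qu
  rot[3] = kkaE$quo
  rot[4] = kaE$quok
  rot[5] = aE$quokk
  rot[6] = E$quokka
  rot[7] = $quokkaE
Sorted (with $ < everything):
  sorted[0] = $quokkaE
  sorted[1] = E$quokka
  sorted[2] = aE$quokk
  sorted[3] = kaE$quok
  sorted[4] = kkaE$quo
  sorted[5] = okkaE$qu
  sorted[6] = quokkaE$
  sorted[7] = uokkaE$q
sorted[5] = okkaE$qu

Answer: okkaE$qu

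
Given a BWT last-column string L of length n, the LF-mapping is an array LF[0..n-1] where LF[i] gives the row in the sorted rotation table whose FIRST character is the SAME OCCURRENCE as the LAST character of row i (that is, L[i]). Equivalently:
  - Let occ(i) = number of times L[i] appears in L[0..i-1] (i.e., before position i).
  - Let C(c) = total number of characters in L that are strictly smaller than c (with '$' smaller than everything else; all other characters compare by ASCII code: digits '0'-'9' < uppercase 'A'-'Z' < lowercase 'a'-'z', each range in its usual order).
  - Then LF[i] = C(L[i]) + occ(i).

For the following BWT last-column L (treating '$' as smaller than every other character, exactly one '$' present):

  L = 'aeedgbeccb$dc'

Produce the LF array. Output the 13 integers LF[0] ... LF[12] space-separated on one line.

Answer: 1 9 10 7 12 2 11 4 5 3 0 8 6

Derivation:
Char counts: '$':1, 'a':1, 'b':2, 'c':3, 'd':2, 'e':3, 'g':1
C (first-col start): C('$')=0, C('a')=1, C('b')=2, C('c')=4, C('d')=7, C('e')=9, C('g')=12
L[0]='a': occ=0, LF[0]=C('a')+0=1+0=1
L[1]='e': occ=0, LF[1]=C('e')+0=9+0=9
L[2]='e': occ=1, LF[2]=C('e')+1=9+1=10
L[3]='d': occ=0, LF[3]=C('d')+0=7+0=7
L[4]='g': occ=0, LF[4]=C('g')+0=12+0=12
L[5]='b': occ=0, LF[5]=C('b')+0=2+0=2
L[6]='e': occ=2, LF[6]=C('e')+2=9+2=11
L[7]='c': occ=0, LF[7]=C('c')+0=4+0=4
L[8]='c': occ=1, LF[8]=C('c')+1=4+1=5
L[9]='b': occ=1, LF[9]=C('b')+1=2+1=3
L[10]='$': occ=0, LF[10]=C('$')+0=0+0=0
L[11]='d': occ=1, LF[11]=C('d')+1=7+1=8
L[12]='c': occ=2, LF[12]=C('c')+2=4+2=6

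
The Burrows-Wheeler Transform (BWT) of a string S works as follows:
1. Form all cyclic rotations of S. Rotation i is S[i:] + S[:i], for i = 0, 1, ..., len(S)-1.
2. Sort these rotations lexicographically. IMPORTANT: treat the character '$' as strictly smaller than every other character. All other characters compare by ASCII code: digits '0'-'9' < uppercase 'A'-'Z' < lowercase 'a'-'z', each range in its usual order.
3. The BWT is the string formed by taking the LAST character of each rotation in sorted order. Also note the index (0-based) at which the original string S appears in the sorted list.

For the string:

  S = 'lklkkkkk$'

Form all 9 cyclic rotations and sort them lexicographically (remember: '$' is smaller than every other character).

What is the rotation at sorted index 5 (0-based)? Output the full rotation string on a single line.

All 9 rotations (rotation i = S[i:]+S[:i]):
  rot[0] = lklkkkkk$
  rot[1] = klkkkkk$l
  rot[2] = lkkkkk$lk
  rot[3] = kkkkk$lkl
  rot[4] = kkkk$lklk
  rot[5] = kkk$lklkk
  rot[6] = kk$lklkkk
  rot[7] = k$lklkkkk
  rot[8] = $lklkkkkk
Sorted (with $ < everything):
  sorted[0] = $lklkkkkk
  sorted[1] = k$lklkkkk
  sorted[2] = kk$lklkkk
  sorted[3] = kkk$lklkk
  sorted[4] = kkkk$lklk
  sorted[5] = kkkkk$lkl
  sorted[6] = klkkkkk$l
  sorted[7] = lkkkkk$lk
  sorted[8] = lklkkkkk$
sorted[5] = kkkkk$lkl

Answer: kkkkk$lkl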